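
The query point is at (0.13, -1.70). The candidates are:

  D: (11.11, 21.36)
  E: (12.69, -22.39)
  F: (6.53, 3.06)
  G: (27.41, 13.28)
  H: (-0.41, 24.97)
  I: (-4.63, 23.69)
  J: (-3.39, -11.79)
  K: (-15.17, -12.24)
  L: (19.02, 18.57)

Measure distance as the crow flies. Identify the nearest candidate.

Distances from (0.13, -1.70):
D: 25.54
E: 24.20
F: 7.98
G: 31.12
H: 26.68
I: 25.83
J: 10.69
K: 18.58
L: 27.71
Minimum: F at 7.98.

F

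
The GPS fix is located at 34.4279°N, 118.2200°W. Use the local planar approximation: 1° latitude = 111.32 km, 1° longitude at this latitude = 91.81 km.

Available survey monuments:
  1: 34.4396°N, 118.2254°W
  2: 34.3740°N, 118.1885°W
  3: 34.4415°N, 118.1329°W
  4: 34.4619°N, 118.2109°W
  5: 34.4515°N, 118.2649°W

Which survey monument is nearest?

Distances from 34.4279°N, 118.2200°W:
1: 1.3936 km
2: 6.6607 km
3: 8.1387 km
4: 3.8760 km
5: 4.8883 km
Minimum: 1 at 1.3936 km.

1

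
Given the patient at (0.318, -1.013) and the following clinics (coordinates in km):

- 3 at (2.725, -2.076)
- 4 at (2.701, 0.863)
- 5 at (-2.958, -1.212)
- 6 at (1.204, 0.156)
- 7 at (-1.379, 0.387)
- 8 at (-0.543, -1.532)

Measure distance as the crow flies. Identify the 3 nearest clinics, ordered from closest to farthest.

Distances from (0.318, -1.013):
3: √((2.407)² + (-1.063)²) = √(5.79365 + 1.12997) = 2.631 km
4: √((2.383)² + (1.876)²) = √(5.67869 + 3.51938) = 3.033 km
5: √((-3.276)² + (-0.199)²) = √(10.73218 + 0.03960) = 3.282 km
6: √((0.886)² + (1.169)²) = √(0.78500 + 1.36656) = 1.467 km
7: √((-1.697)² + (1.400)²) = √(2.87981 + 1.96000) = 2.200 km
8: √((-0.861)² + (-0.519)²) = √(0.74132 + 0.26936) = 1.005 km
Sorted: 8 (1.005 km) < 6 (1.467 km) < 7 (2.200 km) < 3 (2.631 km) < 4 (3.033 km) < …

8, 6, 7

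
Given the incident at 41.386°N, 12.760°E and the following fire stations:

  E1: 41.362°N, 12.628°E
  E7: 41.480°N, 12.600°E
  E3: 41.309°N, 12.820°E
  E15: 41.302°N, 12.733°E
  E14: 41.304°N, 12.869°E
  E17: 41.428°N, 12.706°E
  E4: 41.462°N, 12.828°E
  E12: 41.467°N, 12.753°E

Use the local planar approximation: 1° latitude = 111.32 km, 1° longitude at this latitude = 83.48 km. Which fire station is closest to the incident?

Distances from 41.386°N, 12.760°E:
E1: √((-0.024·111.32)² + (-0.132·83.48)²) = √(7.13787 + 121.42629) = 11.339 km
E7: √((0.094·111.32)² + (-0.160·83.48)²) = √(109.49697 + 178.40411) = 16.968 km
E3: √((-0.077·111.32)² + (0.060·83.48)²) = √(73.47301 + 25.08808) = 9.928 km
E15: √((-0.084·111.32)² + (-0.027·83.48)²) = √(87.43896 + 5.08034) = 9.619 km
E14: √((-0.082·111.32)² + (0.109·83.48)²) = √(83.32477 + 82.79762) = 12.889 km
E17: √((0.042·111.32)² + (-0.054·83.48)²) = √(21.85974 + 20.32134) = 6.495 km
E4: √((0.076·111.32)² + (0.068·83.48)²) = √(71.57701 + 32.22424) = 10.188 km
E12: √((0.081·111.32)² + (-0.007·83.48)²) = √(81.30485 + 0.34148) = 9.036 km
Minimum: E17 at 6.495 km.

E17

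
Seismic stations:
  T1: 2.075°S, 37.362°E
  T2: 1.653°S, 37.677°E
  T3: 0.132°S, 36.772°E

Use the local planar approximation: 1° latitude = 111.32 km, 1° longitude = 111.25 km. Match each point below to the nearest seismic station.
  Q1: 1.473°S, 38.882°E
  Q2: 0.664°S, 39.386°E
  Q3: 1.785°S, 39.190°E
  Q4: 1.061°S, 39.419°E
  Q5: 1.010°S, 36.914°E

Q1→T2; Q2→T2; Q3→T2; Q4→T2; Q5→T3

Q1 at 1.473°S, 38.882°E:
  T1: √((-0.602·111.32)² + (-1.520·111.25)²) = √(4490.96197 + 28594.81000) = 181.895 km
  T2: √((-0.180·111.32)² + (-1.205·111.25)²) = √(401.50541 + 17971.07816) = 135.546 km
  T3: √((1.341·111.32)² + (-2.110·111.25)²) = √(22284.55423 + 55101.69391) = 278.184 km
  → nearest: T2 (135.546 km)
Q2 at 0.664°S, 39.386°E:
  T1: √((-1.411·111.32)² + (-2.024·111.25)²) = √(24671.77654 + 50701.52890) = 274.542 km
  T2: √((-0.989·111.32)² + (-1.709·111.25)²) = √(12121.01472 + 36147.99094) = 219.702 km
  T3: √((0.532·111.32)² + (-2.614·111.25)²) = √(3507.27371 + 84569.00206) = 296.776 km
  → nearest: T2 (219.702 km)
Q3 at 1.785°S, 39.190°E:
  T1: √((-0.290·111.32)² + (-1.828·111.25)²) = √(1042.17918 + 41357.32322) = 205.911 km
  T2: √((0.132·111.32)² + (-1.513·111.25)²) = √(215.92069 + 28332.04320) = 168.961 km
  T3: √((1.653·111.32)² + (-2.418·111.25)²) = √(33860.40142 + 72362.34501) = 325.918 km
  → nearest: T2 (168.961 km)
Q4 at 1.061°S, 39.419°E:
  T1: √((-1.014·111.32)² + (-2.057·111.25)²) = √(12741.55125 + 52368.31770) = 255.166 km
  T2: √((-0.592·111.32)² + (-1.742·111.25)²) = √(4342.99979 + 37557.47101) = 204.696 km
  T3: √((0.929·111.32)² + (-2.647·111.25)²) = √(10694.92697 + 86717.73420) = 312.110 km
  → nearest: T2 (204.696 km)
Q5 at 1.010°S, 36.914°E:
  T1: √((-1.065·111.32)² + (0.448·111.25)²) = √(14055.47771 + 2484.02560) = 128.606 km
  T2: √((-0.643·111.32)² + (0.763·111.25)²) = √(5123.51888 + 7205.25101) = 111.035 km
  T3: √((0.878·111.32)² + (-0.142·111.25)²) = √(9552.90430 + 249.56101) = 99.007 km
  → nearest: T3 (99.007 km)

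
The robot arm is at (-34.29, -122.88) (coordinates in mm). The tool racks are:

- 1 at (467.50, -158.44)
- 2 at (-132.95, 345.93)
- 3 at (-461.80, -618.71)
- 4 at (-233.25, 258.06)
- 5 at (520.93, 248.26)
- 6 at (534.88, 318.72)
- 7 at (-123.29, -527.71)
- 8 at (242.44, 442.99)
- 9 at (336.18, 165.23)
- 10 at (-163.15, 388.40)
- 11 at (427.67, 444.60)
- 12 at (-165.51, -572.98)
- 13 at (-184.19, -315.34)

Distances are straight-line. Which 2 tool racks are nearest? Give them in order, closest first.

Distances from (-34.29, -122.88):
1: 503.05 mm
2: 479.08 mm
3: 654.68 mm
4: 429.77 mm
5: 667.84 mm
6: 720.39 mm
7: 414.50 mm
8: 629.91 mm
9: 469.31 mm
10: 527.27 mm
11: 731.74 mm
12: 468.84 mm
13: 243.95 mm
Sorted: 13 (243.95 mm) < 7 (414.50 mm) < 4 (429.77 mm) < 12 (468.84 mm) < …

13, 7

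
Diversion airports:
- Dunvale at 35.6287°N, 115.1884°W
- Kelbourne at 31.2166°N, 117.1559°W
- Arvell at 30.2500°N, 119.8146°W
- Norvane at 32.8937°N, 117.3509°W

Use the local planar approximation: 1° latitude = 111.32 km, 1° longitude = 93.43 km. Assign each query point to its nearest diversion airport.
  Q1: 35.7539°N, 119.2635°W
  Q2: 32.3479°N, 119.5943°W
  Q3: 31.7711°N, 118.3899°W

Q1→Norvane; Q2→Norvane; Q3→Kelbourne

Q1 at 35.7539°N, 119.2635°W:
  Dunvale: 380.9916 km
  Kelbourne: 542.1189 km
  Arvell: 614.8539 km
  Norvane: 365.1145 km
  → nearest: Norvane (365.1145 km)
Q2 at 32.3479°N, 119.5943°W:
  Dunvale: 550.3043 km
  Kelbourne: 260.3109 km
  Arvell: 234.4435 km
  Norvane: 218.2295 km
  → nearest: Norvane (218.2295 km)
Q3 at 31.7711°N, 118.3899°W:
  Dunvale: 523.3344 km
  Kelbourne: 130.7769 km
  Arvell: 215.3844 km
  Norvane: 158.2412 km
  → nearest: Kelbourne (130.7769 km)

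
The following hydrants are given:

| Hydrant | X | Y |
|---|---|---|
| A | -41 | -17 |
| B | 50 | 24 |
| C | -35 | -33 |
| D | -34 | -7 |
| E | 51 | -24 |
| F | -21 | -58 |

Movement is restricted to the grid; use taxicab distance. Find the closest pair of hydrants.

Pairwise distances:
A–D: 17
A–C: 22
C–D: 27
C–F: 39
B–E: 49
A–F: 61
D–F: 64
C–E: 95
A–E: 99
D–E: 102
E–F: 106
B–D: 115
A–B: 132
B–C: 142
B–F: 153
Closest pair: A–D at 17.

A and D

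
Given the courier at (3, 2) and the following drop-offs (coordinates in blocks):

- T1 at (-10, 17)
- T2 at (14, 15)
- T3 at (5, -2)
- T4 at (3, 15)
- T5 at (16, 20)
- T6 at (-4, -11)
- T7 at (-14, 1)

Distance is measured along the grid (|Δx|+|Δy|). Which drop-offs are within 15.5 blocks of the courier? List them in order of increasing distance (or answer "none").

Distances from (3, 2):
T1: 28 blocks
T2: 24 blocks
T3: 6 blocks
T4: 13 blocks
T5: 31 blocks
T6: 20 blocks
T7: 18 blocks
Threshold 15.5 blocks: T3 (6 blocks), T4 (13 blocks) are within range.

T3, T4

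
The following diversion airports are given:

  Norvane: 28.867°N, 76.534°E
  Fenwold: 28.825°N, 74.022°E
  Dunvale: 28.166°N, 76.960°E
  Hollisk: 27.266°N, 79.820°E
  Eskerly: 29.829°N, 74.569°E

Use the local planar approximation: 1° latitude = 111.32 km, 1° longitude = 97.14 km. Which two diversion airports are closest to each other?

Norvane and Dunvale

Pairwise distances:
Norvane–Dunvale: 88.329 km
Fenwold–Eskerly: 123.753 km
Norvane–Eskerly: 218.869 km
Norvane–Fenwold: 244.060 km
Fenwold–Dunvale: 294.675 km
Dunvale–Hollisk: 295.333 km
Dunvale–Eskerly: 297.013 km
Norvane–Hollisk: 365.587 km
Hollisk–Eskerly: 584.455 km
Fenwold–Hollisk: 589.350 km
Closest pair: Norvane–Dunvale at 88.329 km.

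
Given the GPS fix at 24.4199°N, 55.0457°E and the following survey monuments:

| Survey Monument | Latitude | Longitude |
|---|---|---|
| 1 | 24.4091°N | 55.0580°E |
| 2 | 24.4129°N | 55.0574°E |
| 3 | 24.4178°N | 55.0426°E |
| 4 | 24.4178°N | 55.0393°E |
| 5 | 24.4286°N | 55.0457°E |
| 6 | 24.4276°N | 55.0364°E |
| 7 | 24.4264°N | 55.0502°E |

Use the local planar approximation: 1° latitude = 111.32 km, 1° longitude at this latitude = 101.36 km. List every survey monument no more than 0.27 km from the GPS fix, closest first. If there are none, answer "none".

Distances from 24.4199°N, 55.0457°E:
1: √((-0.0108·111.32)² + (0.0123·101.36)²) = √(1.445419 + 1.554331) = 1.7320 km
2: √((-0.0070·111.32)² + (0.0117·101.36)²) = √(0.607215 + 1.406387) = 1.4190 km
3: √((-0.0021·111.32)² + (-0.0031·101.36)²) = √(0.054649 + 0.098732) = 0.3916 km
4: √((-0.0021·111.32)² + (-0.0064·101.36)²) = √(0.054649 + 0.420817) = 0.6895 km
5: √((0.0087·111.32)² + (0.0000·101.36)²) = √(0.937961 + 0.000000) = 0.9685 km
6: √((0.0077·111.32)² + (-0.0093·101.36)²) = √(0.734730 + 0.888585) = 1.2741 km
7: √((0.0065·111.32)² + (0.0045·101.36)²) = √(0.523568 + 0.208045) = 0.8553 km
Threshold 0.27 km: none within range.

none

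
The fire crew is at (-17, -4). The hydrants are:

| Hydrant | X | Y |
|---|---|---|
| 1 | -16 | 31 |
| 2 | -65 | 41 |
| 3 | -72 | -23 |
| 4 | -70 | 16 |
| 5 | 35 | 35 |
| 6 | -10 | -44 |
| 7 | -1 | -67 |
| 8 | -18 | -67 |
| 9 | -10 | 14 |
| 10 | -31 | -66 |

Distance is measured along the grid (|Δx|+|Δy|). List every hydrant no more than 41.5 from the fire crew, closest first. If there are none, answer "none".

9, 1

Distances from (-17, -4):
1: |1| + |35| = 1 + 35 = 36
2: |-48| + |45| = 48 + 45 = 93
3: |-55| + |-19| = 55 + 19 = 74
4: |-53| + |20| = 53 + 20 = 73
5: |52| + |39| = 52 + 39 = 91
6: |7| + |-40| = 7 + 40 = 47
7: |16| + |-63| = 16 + 63 = 79
8: |-1| + |-63| = 1 + 63 = 64
9: |7| + |18| = 7 + 18 = 25
10: |-14| + |-62| = 14 + 62 = 76
Threshold 41.5: 9 (25), 1 (36) are within range.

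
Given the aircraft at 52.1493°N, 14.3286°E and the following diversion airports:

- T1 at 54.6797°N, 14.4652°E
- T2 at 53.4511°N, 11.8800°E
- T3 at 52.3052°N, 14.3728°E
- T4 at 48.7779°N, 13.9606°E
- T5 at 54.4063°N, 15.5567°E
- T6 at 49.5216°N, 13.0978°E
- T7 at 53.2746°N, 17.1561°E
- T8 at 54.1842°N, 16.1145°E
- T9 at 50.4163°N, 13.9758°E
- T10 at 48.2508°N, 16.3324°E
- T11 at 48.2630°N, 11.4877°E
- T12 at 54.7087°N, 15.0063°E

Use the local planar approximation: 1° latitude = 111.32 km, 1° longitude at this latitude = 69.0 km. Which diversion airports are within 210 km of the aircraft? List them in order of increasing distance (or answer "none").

Distances from 52.1493°N, 14.3286°E:
T1: √((2.5304·111.32)² + (0.1366·69.0)²) = √(79345.947967 + 88.838165) = 281.8418 km
T2: √((1.3018·111.32)² + (-2.4486·69.0)²) = √(21000.756033 + 28545.251372) = 222.5893 km
T3: √((0.1559·111.32)² + (0.0442·69.0)²) = √(301.188667 + 9.301280) = 17.6207 km
T4: √((-3.3714·111.32)² + (-0.3680·69.0)²) = √(140853.278567 + 644.753664) = 376.1622 km
T5: √((2.2570·111.32)² + (1.2281·69.0)²) = √(63126.180601 + 7180.681173) = 265.1544 km
T6: √((-2.6277·111.32)² + (-1.2308·69.0)²) = √(85565.355182 + 7212.289595) = 304.5942 km
T7: √((1.1253·111.32)² + (2.8275·69.0)²) = √(15692.171036 + 38063.034506) = 231.8517 km
T8: √((2.0349·111.32)² + (1.7859·69.0)²) = √(51313.606432 + 15184.918174) = 257.8731 km
T9: √((-1.7330·111.32)² + (-0.3528·69.0)²) = √(37217.184956 + 592.591386) = 194.4474 km
T10: √((-3.8985·111.32)² + (2.0038·69.0)²) = √(188339.525720 + 19116.435949) = 455.4733 km
T11: √((-3.8863·111.32)² + (-2.8409·69.0)²) = √(187162.587448 + 38424.663688) = 474.9603 km
T12: √((2.5594·111.32)² + (0.6777·69.0)²) = √(81175.080232 + 2186.619178) = 288.7243 km
Threshold 210 km: T3 (17.6207 km), T9 (194.4474 km) are within range.

T3, T9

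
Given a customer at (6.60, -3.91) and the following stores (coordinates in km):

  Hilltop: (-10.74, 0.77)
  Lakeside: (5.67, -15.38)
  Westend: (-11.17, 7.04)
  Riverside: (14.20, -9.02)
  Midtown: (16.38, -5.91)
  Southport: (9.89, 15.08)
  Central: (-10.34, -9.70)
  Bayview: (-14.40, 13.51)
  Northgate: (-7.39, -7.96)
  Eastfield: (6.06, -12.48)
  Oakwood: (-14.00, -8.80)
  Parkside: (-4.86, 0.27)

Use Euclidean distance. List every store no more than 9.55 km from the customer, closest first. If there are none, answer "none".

Distances from (6.60, -3.91):
Hilltop: 17.96 km
Lakeside: 11.51 km
Westend: 20.87 km
Riverside: 9.16 km
Midtown: 9.98 km
Southport: 19.27 km
Central: 17.90 km
Bayview: 27.28 km
Northgate: 14.56 km
Eastfield: 8.59 km
Oakwood: 21.17 km
Parkside: 12.20 km
Threshold 9.55 km: Eastfield (8.59 km), Riverside (9.16 km) are within range.

Eastfield, Riverside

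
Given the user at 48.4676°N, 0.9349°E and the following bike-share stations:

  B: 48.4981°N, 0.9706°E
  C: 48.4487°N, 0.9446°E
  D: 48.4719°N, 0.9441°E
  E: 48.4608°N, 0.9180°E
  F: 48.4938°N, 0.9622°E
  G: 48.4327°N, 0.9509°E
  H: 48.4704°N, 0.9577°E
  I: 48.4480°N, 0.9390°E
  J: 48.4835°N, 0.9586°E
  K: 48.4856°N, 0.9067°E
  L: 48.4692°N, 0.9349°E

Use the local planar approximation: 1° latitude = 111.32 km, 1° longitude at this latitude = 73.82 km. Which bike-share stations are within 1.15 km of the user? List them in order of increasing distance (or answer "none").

L, D

Distances from 48.4676°N, 0.9349°E:
B: √((0.0305·111.32)² + (0.0357·73.82)²) = √(11.527790 + 6.945196) = 4.2980 km
C: √((-0.0189·111.32)² + (0.0097·73.82)²) = √(4.426597 + 0.512733) = 2.2225 km
D: √((0.0043·111.32)² + (0.0092·73.82)²) = √(0.229131 + 0.461237) = 0.8309 km
E: √((-0.0068·111.32)² + (-0.0169·73.82)²) = √(0.573013 + 1.556401) = 1.4593 km
F: √((0.0262·111.32)² + (0.0273·73.82)²) = √(8.506462 + 4.061378) = 3.5451 km
G: √((-0.0349·111.32)² + (0.0160·73.82)²) = √(15.093753 + 1.395044) = 4.0606 km
H: √((0.0028·111.32)² + (0.0228·73.82)²) = √(0.097154 + 2.832812) = 1.7117 km
I: √((-0.0196·111.32)² + (0.0041·73.82)²) = √(4.760565 + 0.091604) = 2.2028 km
J: √((0.0159·111.32)² + (0.0237·73.82)²) = √(3.132858 + 3.060869) = 2.4887 km
K: √((0.0180·111.32)² + (-0.0282·73.82)²) = √(4.015054 + 4.333575) = 2.8894 km
L: √((0.0016·111.32)² + (0.0000·73.82)²) = √(0.031724 + 0.000000) = 0.1781 km
Threshold 1.15 km: L (0.1781 km), D (0.8309 km) are within range.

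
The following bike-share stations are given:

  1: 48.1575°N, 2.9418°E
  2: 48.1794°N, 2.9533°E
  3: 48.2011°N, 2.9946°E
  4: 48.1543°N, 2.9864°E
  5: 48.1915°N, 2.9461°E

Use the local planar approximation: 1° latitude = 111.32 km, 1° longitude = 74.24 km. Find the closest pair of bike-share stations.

Pairwise distances:
2–5: 1.4492 km
1–2: 2.5831 km
1–4: 3.3302 km
2–4: 3.7210 km
3–5: 3.7559 km
1–5: 3.7983 km
2–3: 3.9034 km
4–5: 5.1088 km
3–4: 5.2452 km
1–3: 6.2388 km
Closest pair: 2–5 at 1.4492 km.

2 and 5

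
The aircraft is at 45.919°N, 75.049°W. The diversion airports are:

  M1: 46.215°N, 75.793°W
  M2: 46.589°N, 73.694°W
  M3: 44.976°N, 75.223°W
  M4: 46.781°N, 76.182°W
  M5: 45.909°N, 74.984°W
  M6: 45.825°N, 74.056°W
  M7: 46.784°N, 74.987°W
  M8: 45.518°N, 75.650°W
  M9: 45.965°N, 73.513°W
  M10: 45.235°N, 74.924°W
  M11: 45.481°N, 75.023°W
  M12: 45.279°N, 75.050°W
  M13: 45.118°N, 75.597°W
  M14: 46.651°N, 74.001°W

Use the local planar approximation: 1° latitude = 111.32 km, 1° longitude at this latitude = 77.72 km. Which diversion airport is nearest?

Distances from 45.919°N, 75.049°W:
M1: √((0.296·111.32)² + (-0.744·77.72)²) = √(1085.74995 + 3343.57797) = 66.553 km
M2: √((0.670·111.32)² + (1.355·77.72)²) = √(5562.83272 + 11090.32247) = 129.047 km
M3: √((-0.943·111.32)² + (-0.174·77.72)²) = √(11019.70024 + 182.87910) = 105.842 km
M4: √((0.862·111.32)² + (-1.133·77.72)²) = √(9207.90706 + 7753.99298) = 130.238 km
M5: √((-0.010·111.32)² + (0.065·77.72)²) = √(1.23921 + 25.52068) = 5.173 km
M6: √((-0.094·111.32)² + (0.993·77.72)²) = √(109.49697 + 5956.12880) = 77.882 km
M7: √((0.865·111.32)² + (0.062·77.72)²) = √(9272.11075 + 23.21929) = 96.412 km
M8: √((-0.401·111.32)² + (-0.601·77.72)²) = √(1992.66889 + 2181.79794) = 64.610 km
M9: √((0.046·111.32)² + (1.536·77.72)²) = √(26.22177 + 14251.08778) = 119.488 km
M10: √((-0.684·111.32)² + (0.125·77.72)²) = √(5797.73817 + 94.38123) = 76.760 km
M11: √((-0.438·111.32)² + (0.026·77.72)²) = √(2377.35817 + 4.08331) = 48.800 km
M12: √((-0.640·111.32)² + (-0.001·77.72)²) = √(5075.82153 + 0.00604) = 71.245 km
M13: √((-0.801·111.32)² + (-0.548·77.72)²) = √(7950.81096 + 1813.95580) = 98.817 km
M14: √((0.732·111.32)² + (1.048·77.72)²) = √(6640.00731 + 6634.19372) = 115.214 km
Minimum: M5 at 5.173 km.

M5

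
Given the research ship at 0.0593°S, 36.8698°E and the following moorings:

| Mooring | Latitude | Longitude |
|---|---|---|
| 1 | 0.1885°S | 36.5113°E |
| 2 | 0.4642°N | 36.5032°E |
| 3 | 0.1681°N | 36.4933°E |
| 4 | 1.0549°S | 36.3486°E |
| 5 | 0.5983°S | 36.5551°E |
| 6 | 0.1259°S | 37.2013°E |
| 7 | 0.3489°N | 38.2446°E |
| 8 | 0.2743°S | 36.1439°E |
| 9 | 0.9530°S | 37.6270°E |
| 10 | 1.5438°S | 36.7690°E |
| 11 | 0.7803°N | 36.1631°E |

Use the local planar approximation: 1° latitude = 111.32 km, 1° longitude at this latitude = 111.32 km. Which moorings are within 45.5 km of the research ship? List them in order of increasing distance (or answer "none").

6, 1

Distances from 0.0593°S, 36.8698°E:
1: 42.4208 km
2: 71.1445 km
3: 48.9635 km
4: 125.0986 km
5: 69.4798 km
6: 37.6400 km
7: 159.6463 km
8: 84.2771 km
9: 130.3942 km
10: 165.6351 km
11: 122.1659 km
Threshold 45.5 km: 6 (37.6400 km), 1 (42.4208 km) are within range.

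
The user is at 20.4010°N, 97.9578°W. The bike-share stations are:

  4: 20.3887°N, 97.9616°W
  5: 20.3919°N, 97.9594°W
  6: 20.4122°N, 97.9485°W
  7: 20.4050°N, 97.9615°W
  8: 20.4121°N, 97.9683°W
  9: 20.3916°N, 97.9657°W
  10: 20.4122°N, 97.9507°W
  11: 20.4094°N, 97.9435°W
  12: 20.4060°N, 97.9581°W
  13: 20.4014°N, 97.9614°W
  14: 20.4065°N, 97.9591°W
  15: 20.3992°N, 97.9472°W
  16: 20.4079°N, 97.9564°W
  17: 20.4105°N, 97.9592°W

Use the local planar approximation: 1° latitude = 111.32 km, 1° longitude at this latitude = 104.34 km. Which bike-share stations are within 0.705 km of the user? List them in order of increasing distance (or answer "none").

Distances from 20.4010°N, 97.9578°W:
4: √((-0.0123·111.32)² + (-0.0038·104.34)²) = √(1.874807 + 0.157206) = 1.4255 km
5: √((-0.0091·111.32)² + (-0.0016·104.34)²) = √(1.026193 + 0.027870) = 1.0267 km
6: √((0.0112·111.32)² + (0.0093·104.34)²) = √(1.554470 + 0.941602) = 1.5799 km
7: √((0.0040·111.32)² + (-0.0037·104.34)²) = √(0.198274 + 0.149041) = 0.5893 km
8: √((0.0111·111.32)² + (-0.0105·104.34)²) = √(1.526836 + 1.200274) = 1.6514 km
9: √((-0.0094·111.32)² + (-0.0079·104.34)²) = √(1.094970 + 0.679447) = 1.3321 km
10: √((0.0112·111.32)² + (0.0071·104.34)²) = √(1.554470 + 0.548805) = 1.4503 km
11: √((0.0084·111.32)² + (0.0143·104.34)²) = √(0.874390 + 2.226249) = 1.7609 km
12: √((0.0050·111.32)² + (-0.0003·104.34)²) = √(0.309804 + 0.000980) = 0.5575 km
13: √((0.0004·111.32)² + (-0.0036·104.34)²) = √(0.001983 + 0.141093) = 0.3783 km
14: √((0.0055·111.32)² + (-0.0013·104.34)²) = √(0.374862 + 0.018399) = 0.6271 km
15: √((-0.0018·111.32)² + (0.0106·104.34)²) = √(0.040151 + 1.223245) = 1.1240 km
16: √((0.0069·111.32)² + (0.0014·104.34)²) = √(0.589990 + 0.021338) = 0.7819 km
17: √((0.0095·111.32)² + (-0.0014·104.34)²) = √(1.118391 + 0.021338) = 1.0676 km
Threshold 0.705 km: 13 (0.3783 km), 12 (0.5575 km), 7 (0.5893 km), 14 (0.6271 km) are within range.

13, 12, 7, 14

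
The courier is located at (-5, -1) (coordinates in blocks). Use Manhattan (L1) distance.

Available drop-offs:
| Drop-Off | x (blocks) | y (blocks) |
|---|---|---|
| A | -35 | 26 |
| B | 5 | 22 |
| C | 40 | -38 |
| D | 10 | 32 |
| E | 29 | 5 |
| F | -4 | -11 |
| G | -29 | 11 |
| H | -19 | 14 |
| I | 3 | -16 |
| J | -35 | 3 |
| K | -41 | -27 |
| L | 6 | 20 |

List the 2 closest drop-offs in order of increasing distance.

Distances from (-5, -1):
A: 57 blocks
B: 33 blocks
C: 82 blocks
D: 48 blocks
E: 40 blocks
F: 11 blocks
G: 36 blocks
H: 29 blocks
I: 23 blocks
J: 34 blocks
K: 62 blocks
L: 32 blocks
Sorted: F (11 blocks) < I (23 blocks) < H (29 blocks) < L (32 blocks) < …

F, I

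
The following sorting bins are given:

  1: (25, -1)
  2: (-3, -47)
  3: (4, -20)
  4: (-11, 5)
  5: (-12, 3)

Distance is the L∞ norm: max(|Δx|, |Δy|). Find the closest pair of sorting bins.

4 and 5

Pairwise distances:
4–5: 2
1–3: 21
3–5: 23
3–4: 25
2–3: 27
1–4: 36
1–5: 37
1–2: 46
2–5: 50
2–4: 52
Closest pair: 4–5 at 2.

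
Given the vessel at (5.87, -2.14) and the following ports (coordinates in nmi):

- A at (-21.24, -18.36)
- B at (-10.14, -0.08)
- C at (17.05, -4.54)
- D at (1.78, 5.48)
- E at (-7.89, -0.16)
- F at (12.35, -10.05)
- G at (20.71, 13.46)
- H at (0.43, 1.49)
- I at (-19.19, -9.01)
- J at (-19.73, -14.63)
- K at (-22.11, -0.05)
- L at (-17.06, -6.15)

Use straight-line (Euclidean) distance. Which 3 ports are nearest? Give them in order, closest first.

Distances from (5.87, -2.14):
A: √((-27.11)² + (-16.22)²) = √(734.9521 + 263.0884) = 31.59 nmi
B: √((-16.01)² + (2.06)²) = √(256.3201 + 4.2436) = 16.14 nmi
C: √((11.18)² + (-2.40)²) = √(124.9924 + 5.7600) = 11.43 nmi
D: √((-4.09)² + (7.62)²) = √(16.7281 + 58.0644) = 8.65 nmi
E: √((-13.76)² + (1.98)²) = √(189.3376 + 3.9204) = 13.90 nmi
F: √((6.48)² + (-7.91)²) = √(41.9904 + 62.5681) = 10.23 nmi
G: √((14.84)² + (15.60)²) = √(220.2256 + 243.3600) = 21.53 nmi
H: √((-5.44)² + (3.63)²) = √(29.5936 + 13.1769) = 6.54 nmi
I: √((-25.06)² + (-6.87)²) = √(628.0036 + 47.1969) = 25.98 nmi
J: √((-25.60)² + (-12.49)²) = √(655.3600 + 156.0001) = 28.48 nmi
K: √((-27.98)² + (2.09)²) = √(782.8804 + 4.3681) = 28.06 nmi
L: √((-22.93)² + (-4.01)²) = √(525.7849 + 16.0801) = 23.28 nmi
Sorted: H (6.54 nmi) < D (8.65 nmi) < F (10.23 nmi) < C (11.43 nmi) < E (13.90 nmi) < …

H, D, F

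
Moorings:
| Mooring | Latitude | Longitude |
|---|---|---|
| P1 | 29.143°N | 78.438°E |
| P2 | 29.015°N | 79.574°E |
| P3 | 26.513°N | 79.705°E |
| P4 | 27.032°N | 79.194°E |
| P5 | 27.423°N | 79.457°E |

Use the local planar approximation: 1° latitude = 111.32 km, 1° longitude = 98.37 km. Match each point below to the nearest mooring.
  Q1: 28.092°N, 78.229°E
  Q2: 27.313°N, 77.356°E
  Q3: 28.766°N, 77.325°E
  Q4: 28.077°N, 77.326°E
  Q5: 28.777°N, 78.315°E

Q1→P1; Q2→P4; Q3→P1; Q4→P1; Q5→P1

Q1 at 28.092°N, 78.229°E:
  P1: √((1.051·111.32)² + (0.209·98.37)²) = √(13688.37289 + 422.68605) = 118.790 km
  P2: √((0.923·111.32)² + (1.345·98.37)²) = √(10557.22548 + 17505.31425) = 167.519 km
  P3: √((-1.579·111.32)² + (1.476·98.37)²) = √(30896.59751 + 21081.33248) = 227.987 km
  P4: √((-1.060·111.32)² + (0.965·98.37)²) = √(13923.81120 + 9011.14482) = 151.443 km
  P5: √((-0.669·111.32)² + (1.228·98.37)²) = √(5546.23964 + 14592.24378) = 141.910 km
  → nearest: P1 (118.790 km)
Q2 at 27.313°N, 77.356°E:
  P1: √((1.830·111.32)² + (1.082·98.37)²) = √(41500.04568 + 11328.69447) = 229.845 km
  P2: √((1.702·111.32)² + (2.218·98.37)²) = √(35897.60767 + 47604.54586) = 288.967 km
  P3: √((-0.800·111.32)² + (2.349·98.37)²) = √(7930.97114 + 53393.86712) = 247.639 km
  P4: √((-0.281·111.32)² + (1.838·98.37)²) = √(978.49596 + 32690.10811) = 183.490 km
  P5: √((0.110·111.32)² + (2.101·98.37)²) = √(149.94492 + 42714.70856) = 207.038 km
  → nearest: P4 (183.490 km)
Q3 at 28.766°N, 77.325°E:
  P1: √((0.377·111.32)² + (1.113·98.37)²) = √(1761.28281 + 11987.14259) = 117.254 km
  P2: √((0.249·111.32)² + (2.249·98.37)²) = √(768.32522 + 48944.54028) = 222.964 km
  P3: √((-2.253·111.32)² + (2.380·98.37)²) = √(62902.62635 + 54812.45534) = 343.096 km
  P4: √((-1.734·111.32)² + (1.869·98.37)²) = √(37260.14851 + 33802.12049) = 266.575 km
  P5: √((-1.343·111.32)² + (2.132·98.37)²) = √(22351.07525 + 43984.50851) = 257.557 km
  → nearest: P1 (117.254 km)
Q4 at 28.077°N, 77.326°E:
  P1: √((1.066·111.32)² + (1.112·98.37)²) = √(14081.88537 + 11965.61203) = 161.392 km
  P2: √((0.938·111.32)² + (2.248·98.37)²) = √(10903.15214 + 48901.02435) = 244.549 km
  P3: √((-1.564·111.32)² + (2.379·98.37)²) = √(30312.36996 + 54766.40413) = 291.683 km
  P4: √((-1.045·111.32)² + (1.868·98.37)²) = √(13532.52930 + 33765.95883) = 217.482 km
  P5: √((-0.654·111.32)² + (2.131·98.37)²) = √(5300.31758 + 43943.25692) = 221.909 km
  → nearest: P1 (161.392 km)
Q5 at 28.777°N, 78.315°E:
  P1: √((0.366·111.32)² + (0.123·98.37)²) = √(1660.00183 + 146.39814) = 42.502 km
  P2: √((0.238·111.32)² + (1.259·98.37)²) = √(701.94051 + 15338.28500) = 126.650 km
  P3: √((-2.264·111.32)² + (1.390·98.37)²) = √(63518.35473 + 18696.26880) = 286.731 km
  P4: √((-1.745·111.32)² + (0.879·98.37)²) = √(37734.38341 + 7476.58186) = 212.629 km
  P5: √((-1.354·111.32)² + (1.142·98.37)²) = √(22718.71294 + 12619.94757) = 187.986 km
  → nearest: P1 (42.502 km)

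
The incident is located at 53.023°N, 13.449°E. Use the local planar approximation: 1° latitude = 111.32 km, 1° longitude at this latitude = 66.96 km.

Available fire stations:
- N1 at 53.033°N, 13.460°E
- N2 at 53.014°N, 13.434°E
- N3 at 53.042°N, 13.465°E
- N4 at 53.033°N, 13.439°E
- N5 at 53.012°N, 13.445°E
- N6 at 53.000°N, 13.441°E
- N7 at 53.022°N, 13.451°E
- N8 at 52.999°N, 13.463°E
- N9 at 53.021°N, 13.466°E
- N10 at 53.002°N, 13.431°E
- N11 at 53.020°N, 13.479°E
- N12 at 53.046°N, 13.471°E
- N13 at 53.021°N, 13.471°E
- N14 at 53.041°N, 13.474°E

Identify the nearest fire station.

Distances from 53.023°N, 13.449°E:
N1: √((0.010·111.32)² + (0.011·66.96)²) = √(1.23921 + 0.54252) = 1.335 km
N2: √((-0.009·111.32)² + (-0.015·66.96)²) = √(1.00376 + 1.00882) = 1.419 km
N3: √((0.019·111.32)² + (0.016·66.96)²) = √(4.47356 + 1.14781) = 2.371 km
N4: √((0.010·111.32)² + (-0.010·66.96)²) = √(1.23921 + 0.44836) = 1.299 km
N5: √((-0.011·111.32)² + (-0.004·66.96)²) = √(1.49945 + 0.07174) = 1.253 km
N6: √((-0.023·111.32)² + (-0.008·66.96)²) = √(6.55544 + 0.28695) = 2.616 km
N7: √((-0.001·111.32)² + (0.002·66.96)²) = √(0.01239 + 0.01793) = 0.174 km
N8: √((-0.024·111.32)² + (0.014·66.96)²) = √(7.13787 + 0.87879) = 2.831 km
N9: √((-0.002·111.32)² + (0.017·66.96)²) = √(0.04957 + 1.29577) = 1.160 km
N10: √((-0.021·111.32)² + (-0.018·66.96)²) = √(5.46493 + 1.45270) = 2.630 km
N11: √((-0.003·111.32)² + (0.030·66.96)²) = √(0.11153 + 4.03528) = 2.036 km
N12: √((0.023·111.32)² + (0.022·66.96)²) = √(6.55544 + 2.17008) = 2.954 km
N13: √((-0.002·111.32)² + (0.022·66.96)²) = √(0.04957 + 2.17008) = 1.490 km
N14: √((0.018·111.32)² + (0.025·66.96)²) = √(4.01505 + 2.80228) = 2.611 km
Minimum: N7 at 0.174 km.

N7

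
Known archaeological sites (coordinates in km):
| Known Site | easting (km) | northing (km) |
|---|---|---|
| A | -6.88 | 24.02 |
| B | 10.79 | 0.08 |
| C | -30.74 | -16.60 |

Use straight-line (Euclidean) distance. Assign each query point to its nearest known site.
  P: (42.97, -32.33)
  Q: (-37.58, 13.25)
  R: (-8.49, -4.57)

P at (42.97, -32.33):
  A: √((-49.85)² + (56.35)²) = √(2485.0225 + 3175.3225) = 75.24 km
  B: √((-32.18)² + (32.41)²) = √(1035.5524 + 1050.4081) = 45.67 km
  C: √((-73.71)² + (15.73)²) = √(5433.1641 + 247.4329) = 75.37 km
  → nearest: B (45.67 km)
Q at (-37.58, 13.25):
  A: √((30.70)² + (10.77)²) = √(942.4900 + 115.9929) = 32.53 km
  B: √((48.37)² + (-13.17)²) = √(2339.6569 + 173.4489) = 50.13 km
  C: √((6.84)² + (-29.85)²) = √(46.7856 + 891.0225) = 30.62 km
  → nearest: C (30.62 km)
R at (-8.49, -4.57):
  A: √((1.61)² + (28.59)²) = √(2.5921 + 817.3881) = 28.64 km
  B: √((19.28)² + (4.65)²) = √(371.7184 + 21.6225) = 19.83 km
  C: √((-22.25)² + (-12.03)²) = √(495.0625 + 144.7209) = 25.29 km
  → nearest: B (19.83 km)

P→B; Q→C; R→B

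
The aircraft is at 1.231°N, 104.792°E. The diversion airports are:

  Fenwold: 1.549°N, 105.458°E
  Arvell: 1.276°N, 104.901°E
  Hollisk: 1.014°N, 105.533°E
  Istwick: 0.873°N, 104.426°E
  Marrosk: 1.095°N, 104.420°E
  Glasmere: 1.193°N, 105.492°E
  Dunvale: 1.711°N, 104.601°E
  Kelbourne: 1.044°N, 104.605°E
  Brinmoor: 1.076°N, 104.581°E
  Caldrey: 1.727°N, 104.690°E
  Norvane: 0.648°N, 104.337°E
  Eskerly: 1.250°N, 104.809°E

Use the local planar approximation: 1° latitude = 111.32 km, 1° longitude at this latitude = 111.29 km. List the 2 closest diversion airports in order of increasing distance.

Eskerly, Arvell

Distances from 1.231°N, 104.792°E:
Fenwold: √((0.318·111.32)² + (0.666·111.29)²) = √(1253.14301 + 5493.64691) = 82.139 km
Arvell: √((0.045·111.32)² + (0.109·111.29)²) = √(25.09409 + 147.15170) = 13.124 km
Hollisk: √((-0.217·111.32)² + (0.741·111.29)²) = √(583.53359 + 6800.62301) = 85.931 km
Istwick: √((-0.358·111.32)² + (-0.366·111.29)²) = √(1588.22654 + 1659.10723) = 56.985 km
Marrosk: √((-0.136·111.32)² + (-0.372·111.29)²) = √(229.20507 + 1713.95006) = 44.081 km
Glasmere: √((-0.038·111.32)² + (0.700·111.29)²) = √(17.89425 + 6068.87741) = 78.018 km
Dunvale: √((0.480·111.32)² + (-0.191·111.29)²) = √(2855.14961 + 451.83412) = 57.506 km
Kelbourne: √((-0.187·111.32)² + (-0.187·111.29)²) = √(433.34083 + 433.10729) = 29.435 km
Brinmoor: √((-0.155·111.32)² + (-0.211·111.29)²) = √(297.72122 + 551.41325) = 29.140 km
Caldrey: √((0.496·111.32)² + (-0.102·111.29)²) = √(3048.66530 + 128.85837) = 56.370 km
Norvane: √((-0.583·111.32)² + (-0.455·111.29)²) = √(4211.95289 + 2564.10071) = 82.317 km
Eskerly: √((0.019·111.32)² + (0.017·111.29)²) = √(4.47356 + 3.57940) = 2.838 km
Sorted: Eskerly (2.838 km) < Arvell (13.124 km) < Brinmoor (29.140 km) < Kelbourne (29.435 km) < …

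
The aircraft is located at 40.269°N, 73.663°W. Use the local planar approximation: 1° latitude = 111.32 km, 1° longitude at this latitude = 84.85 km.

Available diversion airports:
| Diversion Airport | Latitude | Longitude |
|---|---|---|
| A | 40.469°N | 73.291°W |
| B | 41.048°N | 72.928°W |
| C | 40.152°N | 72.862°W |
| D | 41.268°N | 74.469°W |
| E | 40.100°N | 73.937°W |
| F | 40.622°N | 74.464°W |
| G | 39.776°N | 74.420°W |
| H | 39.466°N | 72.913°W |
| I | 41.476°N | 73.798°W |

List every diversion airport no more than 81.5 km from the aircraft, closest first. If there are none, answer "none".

E, A, C, F

Distances from 40.269°N, 73.663°W:
A: 38.626 km
B: 106.815 km
C: 69.202 km
D: 130.554 km
E: 29.907 km
F: 78.507 km
G: 84.484 km
H: 109.728 km
I: 134.851 km
Threshold 81.5 km: E (29.907 km), A (38.626 km), C (69.202 km), F (78.507 km) are within range.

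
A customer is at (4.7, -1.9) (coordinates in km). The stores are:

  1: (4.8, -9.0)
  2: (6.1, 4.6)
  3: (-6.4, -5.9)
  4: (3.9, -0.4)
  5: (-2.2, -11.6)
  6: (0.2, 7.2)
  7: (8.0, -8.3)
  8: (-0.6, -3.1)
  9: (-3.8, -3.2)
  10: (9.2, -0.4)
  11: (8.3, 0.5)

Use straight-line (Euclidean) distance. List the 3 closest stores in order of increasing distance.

Distances from (4.7, -1.9):
1: √((0.1)² + (-7.1)²) = √(0.010 + 50.410) = 7.1 km
2: √((1.4)² + (6.5)²) = √(1.960 + 42.250) = 6.6 km
3: √((-11.1)² + (-4.0)²) = √(123.210 + 16.000) = 11.8 km
4: √((-0.8)² + (1.5)²) = √(0.640 + 2.250) = 1.7 km
5: √((-6.9)² + (-9.7)²) = √(47.610 + 94.090) = 11.9 km
6: √((-4.5)² + (9.1)²) = √(20.250 + 82.810) = 10.2 km
7: √((3.3)² + (-6.4)²) = √(10.890 + 40.960) = 7.2 km
8: √((-5.3)² + (-1.2)²) = √(28.090 + 1.440) = 5.4 km
9: √((-8.5)² + (-1.3)²) = √(72.250 + 1.690) = 8.6 km
10: √((4.5)² + (1.5)²) = √(20.250 + 2.250) = 4.7 km
11: √((3.6)² + (2.4)²) = √(12.960 + 5.760) = 4.3 km
Sorted: 4 (1.7 km) < 11 (4.3 km) < 10 (4.7 km) < 8 (5.4 km) < 2 (6.6 km) < …

4, 11, 10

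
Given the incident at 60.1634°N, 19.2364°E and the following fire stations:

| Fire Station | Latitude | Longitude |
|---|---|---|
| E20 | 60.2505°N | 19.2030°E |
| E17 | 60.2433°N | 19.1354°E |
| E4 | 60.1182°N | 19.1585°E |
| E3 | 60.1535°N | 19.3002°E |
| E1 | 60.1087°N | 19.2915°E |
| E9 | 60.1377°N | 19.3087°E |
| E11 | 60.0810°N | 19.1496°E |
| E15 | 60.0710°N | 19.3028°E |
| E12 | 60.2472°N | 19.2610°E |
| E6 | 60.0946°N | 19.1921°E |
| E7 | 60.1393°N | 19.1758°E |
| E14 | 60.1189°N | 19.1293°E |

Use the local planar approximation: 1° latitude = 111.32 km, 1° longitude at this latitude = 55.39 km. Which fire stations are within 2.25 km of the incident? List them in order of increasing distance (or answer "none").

none

Distances from 60.1634°N, 19.2364°E:
E20: √((0.0871·111.32)² + (-0.0334·55.39)²) = √(94.011873 + 3.422596) = 9.8709 km
E17: √((0.0799·111.32)² + (-0.1010·55.39)²) = √(79.111561 + 31.297199) = 10.5076 km
E4: √((-0.0452·111.32)² + (-0.0779·55.39)²) = √(25.317643 + 18.618198) = 6.6284 km
E3: √((-0.0099·111.32)² + (0.0638·55.39)²) = √(1.214554 + 12.488322) = 3.7017 km
E1: √((-0.0547·111.32)² + (0.0551·55.39)²) = √(37.078405 + 9.314637) = 6.8112 km
E9: √((-0.0257·111.32)² + (0.0723·55.39)²) = √(8.184886 + 16.037598) = 4.9216 km
E11: √((-0.0824·111.32)² + (-0.0868·55.39)²) = √(84.139673 + 23.115441) = 10.3564 km
E15: √((-0.0924·111.32)² + (0.0664·55.39)²) = √(105.801138 + 13.526919) = 10.9237 km
E12: √((0.0838·111.32)² + (0.0246·55.39)²) = √(87.023076 + 1.856662) = 9.4276 km
E6: √((-0.0688·111.32)² + (-0.0443·55.39)²) = √(58.657463 + 6.021022) = 8.0423 km
E7: √((-0.0241·111.32)² + (-0.0606·55.39)²) = √(7.197480 + 11.266992) = 4.2970 km
E14: √((-0.0445·111.32)² + (-0.1071·55.39)²) = √(24.539540 + 35.191815) = 7.7286 km
Threshold 2.25 km: none within range.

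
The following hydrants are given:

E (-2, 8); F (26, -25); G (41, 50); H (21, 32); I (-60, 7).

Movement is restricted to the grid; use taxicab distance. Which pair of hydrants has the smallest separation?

G and H

Pairwise distances:
G–H: |-20| + |-18| = 20 + 18 = 38
E–H: |23| + |24| = 23 + 24 = 47
E–I: |-58| + |-1| = 58 + 1 = 59
E–F: |28| + |-33| = 28 + 33 = 61
F–H: |-5| + |57| = 5 + 57 = 62
E–G: |43| + |42| = 43 + 42 = 85
F–G: |15| + |75| = 15 + 75 = 90
H–I: |-81| + |-25| = 81 + 25 = 106
F–I: |-86| + |32| = 86 + 32 = 118
G–I: |-101| + |-43| = 101 + 43 = 144
Closest pair: G–H at 38.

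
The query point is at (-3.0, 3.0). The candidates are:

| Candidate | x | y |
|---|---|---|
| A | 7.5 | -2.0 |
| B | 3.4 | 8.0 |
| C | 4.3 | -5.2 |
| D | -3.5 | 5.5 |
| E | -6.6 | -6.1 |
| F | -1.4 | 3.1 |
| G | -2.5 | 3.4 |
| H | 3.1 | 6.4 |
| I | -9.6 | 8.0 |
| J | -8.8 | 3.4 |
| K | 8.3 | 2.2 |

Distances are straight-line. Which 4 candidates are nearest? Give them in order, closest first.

G, F, D, J

Distances from (-3.0, 3.0):
A: √((10.5)² + (-5.0)²) = √(110.250 + 25.000) = 11.6
B: √((6.4)² + (5.0)²) = √(40.960 + 25.000) = 8.1
C: √((7.3)² + (-8.2)²) = √(53.290 + 67.240) = 11.0
D: √((-0.5)² + (2.5)²) = √(0.250 + 6.250) = 2.5
E: √((-3.6)² + (-9.1)²) = √(12.960 + 82.810) = 9.8
F: √((1.6)² + (0.1)²) = √(2.560 + 0.010) = 1.6
G: √((0.5)² + (0.4)²) = √(0.250 + 0.160) = 0.6
H: √((6.1)² + (3.4)²) = √(37.210 + 11.560) = 7.0
I: √((-6.6)² + (5.0)²) = √(43.560 + 25.000) = 8.3
J: √((-5.8)² + (0.4)²) = √(33.640 + 0.160) = 5.8
K: √((11.3)² + (-0.8)²) = √(127.690 + 0.640) = 11.3
Sorted: G (0.6) < F (1.6) < D (2.5) < J (5.8) < H (7.0) < B (8.1) < …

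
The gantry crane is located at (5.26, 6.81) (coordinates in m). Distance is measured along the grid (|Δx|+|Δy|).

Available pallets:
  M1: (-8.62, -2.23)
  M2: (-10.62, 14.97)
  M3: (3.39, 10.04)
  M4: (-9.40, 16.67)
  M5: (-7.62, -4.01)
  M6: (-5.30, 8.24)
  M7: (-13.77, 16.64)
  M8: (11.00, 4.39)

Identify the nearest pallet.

M3

Distances from (5.26, 6.81):
M1: 22.92 m
M2: 24.04 m
M3: 5.10 m
M4: 24.52 m
M5: 23.70 m
M6: 11.99 m
M7: 28.86 m
M8: 8.16 m
Minimum: M3 at 5.10 m.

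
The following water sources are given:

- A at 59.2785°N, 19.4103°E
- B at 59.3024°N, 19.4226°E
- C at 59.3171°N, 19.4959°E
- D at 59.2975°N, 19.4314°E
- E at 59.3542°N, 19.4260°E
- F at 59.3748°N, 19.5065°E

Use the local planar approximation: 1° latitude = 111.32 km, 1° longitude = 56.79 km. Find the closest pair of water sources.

Pairwise distances:
B–D: √((-0.0049·111.32)² + (0.0088·56.79)²) = √(0.297535 + 0.249752) = 0.7398 km
A–D: √((0.0190·111.32)² + (0.0211·56.79)²) = √(4.473563 + 1.435849) = 2.4309 km
A–B: √((0.0239·111.32)² + (0.0123·56.79)²) = √(7.078516 + 0.487926) = 2.7507 km
C–D: √((-0.0196·111.32)² + (-0.0645·56.79)²) = √(4.760565 + 13.417239) = 4.2635 km
B–C: √((0.0147·111.32)² + (0.0733·56.79)²) = √(2.677818 + 17.328130) = 4.4728 km
E–F: √((0.0206·111.32)² + (0.0805·56.79)²) = √(5.258730 + 20.899481) = 5.1145 km
C–E: √((0.0371·111.32)² + (-0.0699·56.79)²) = √(17.056669 + 15.757891) = 5.7284 km
B–E: √((0.0518·111.32)² + (0.0034·56.79)²) = √(33.251092 + 0.037282) = 5.7696 km
D–E: √((0.0567·111.32)² + (-0.0054·56.79)²) = √(39.839375 + 0.094044) = 6.3193 km
C–F: √((0.0577·111.32)² + (0.0106·56.79)²) = √(41.257036 + 0.362373) = 6.4513 km
A–C: √((0.0386·111.32)² + (0.0856·56.79)²) = √(18.463796 + 23.631499) = 6.4881 km
A–E: √((0.0757·111.32)² + (0.0157·56.79)²) = √(71.013048 + 0.794956) = 8.4740 km
B–F: √((0.0724·111.32)² + (0.0839·56.79)²) = √(64.956636 + 22.702185) = 9.3626 km
D–F: √((0.0773·111.32)² + (0.0751·56.79)²) = √(74.046645 + 18.189619) = 9.6040 km
A–F: √((0.0963·111.32)² + (0.0962·56.79)²) = √(114.920887 + 29.846532) = 12.0319 km
Closest pair: B–D at 0.7398 km.

B and D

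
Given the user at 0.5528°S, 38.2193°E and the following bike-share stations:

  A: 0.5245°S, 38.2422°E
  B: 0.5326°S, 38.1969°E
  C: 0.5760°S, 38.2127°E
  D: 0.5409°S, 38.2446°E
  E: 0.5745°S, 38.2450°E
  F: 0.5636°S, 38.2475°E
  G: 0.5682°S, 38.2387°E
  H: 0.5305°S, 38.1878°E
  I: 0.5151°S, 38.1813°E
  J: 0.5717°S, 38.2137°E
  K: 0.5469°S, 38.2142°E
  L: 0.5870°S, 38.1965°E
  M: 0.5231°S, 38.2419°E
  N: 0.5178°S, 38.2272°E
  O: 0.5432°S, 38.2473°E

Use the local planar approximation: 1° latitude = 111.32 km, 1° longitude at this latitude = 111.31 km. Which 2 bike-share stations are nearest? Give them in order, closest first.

K, J

Distances from 0.5528°S, 38.2193°E:
A: 4.0524 km
B: 3.3576 km
C: 2.6851 km
D: 3.1122 km
E: 3.7442 km
F: 3.3613 km
G: 2.7572 km
H: 4.2961 km
I: 5.9585 km
J: 2.1943 km
K: 0.8681 km
L: 4.5755 km
M: 4.1544 km
N: 3.9942 km
O: 3.2948 km
Sorted: K (0.8681 km) < J (2.1943 km) < C (2.6851 km) < G (2.7572 km) < …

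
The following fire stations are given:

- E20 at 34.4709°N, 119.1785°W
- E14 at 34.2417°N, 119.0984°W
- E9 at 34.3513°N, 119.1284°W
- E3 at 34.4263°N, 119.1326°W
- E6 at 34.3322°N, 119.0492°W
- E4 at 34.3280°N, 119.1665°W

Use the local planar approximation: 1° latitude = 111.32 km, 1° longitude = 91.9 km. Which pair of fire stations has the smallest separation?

E9 and E4

Pairwise distances:
E20–E14: 26.5552 km
E20–E9: 14.0875 km
E20–E3: 6.5148 km
E20–E6: 19.4832 km
E20–E4: 15.9458 km
E14–E9: 12.5083 km
E14–E3: 20.7886 km
E14–E6: 11.0426 km
E14–E4: 11.4656 km
E9–E3: 8.3579 km
E9–E6: 7.5827 km
E9–E4: 4.3574 km
E3–E6: 12.9798 km
E3–E4: 11.3776 km
E6–E4: 10.7900 km
Closest pair: E9–E4 at 4.3574 km.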